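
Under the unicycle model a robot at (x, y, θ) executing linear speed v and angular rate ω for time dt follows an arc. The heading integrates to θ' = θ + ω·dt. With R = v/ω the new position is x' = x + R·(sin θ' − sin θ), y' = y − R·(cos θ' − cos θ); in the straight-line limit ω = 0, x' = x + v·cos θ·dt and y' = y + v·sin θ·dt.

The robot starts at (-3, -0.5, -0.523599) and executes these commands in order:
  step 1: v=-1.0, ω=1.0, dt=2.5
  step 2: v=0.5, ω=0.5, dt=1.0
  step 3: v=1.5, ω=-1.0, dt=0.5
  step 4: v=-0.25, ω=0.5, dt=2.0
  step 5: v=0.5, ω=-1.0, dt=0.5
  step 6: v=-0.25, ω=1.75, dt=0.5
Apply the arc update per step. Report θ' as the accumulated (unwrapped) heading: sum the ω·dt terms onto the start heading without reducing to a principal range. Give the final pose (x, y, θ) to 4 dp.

step 1: θ'=1.9764 (R=-1.0000) → pose (-4.4189, -1.7606, 1.9764)
step 2: θ'=2.4764 (R=1.0000) → pose (-4.7205, -1.3684, 2.4764)
step 3: θ'=1.9764 (R=-1.5000) → pose (-5.1730, -0.7800, 1.9764)
step 4: θ'=2.9764 (R=-0.5000) → pose (-4.7958, -1.0759, 2.9764)
step 5: θ'=2.4764 (R=-0.5000) → pose (-5.0222, -0.9762, 2.4764)
step 6: θ'=3.3514 (R=-0.1429) → pose (-4.9042, -1.0035, 3.3514)

(-4.9042, -1.0035, 3.3514)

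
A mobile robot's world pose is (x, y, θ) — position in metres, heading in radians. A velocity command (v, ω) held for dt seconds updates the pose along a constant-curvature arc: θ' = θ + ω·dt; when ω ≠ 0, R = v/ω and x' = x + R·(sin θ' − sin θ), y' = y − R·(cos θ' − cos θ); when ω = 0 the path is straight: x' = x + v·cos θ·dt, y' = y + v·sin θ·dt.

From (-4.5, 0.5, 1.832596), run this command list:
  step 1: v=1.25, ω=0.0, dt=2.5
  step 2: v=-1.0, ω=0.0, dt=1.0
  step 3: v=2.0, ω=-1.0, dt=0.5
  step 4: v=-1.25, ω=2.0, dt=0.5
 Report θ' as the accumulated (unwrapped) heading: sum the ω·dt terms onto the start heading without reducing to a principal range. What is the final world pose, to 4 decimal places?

step 1: θ'=1.8326 (straight) → pose (-5.3088, 3.5185, 1.8326)
step 2: θ'=1.8326 (straight) → pose (-5.0500, 2.5526, 1.8326)
step 3: θ'=1.3326 (R=-2.0000) → pose (-5.0617, 3.5421, 1.3326)
step 4: θ'=2.3326 (R=-0.6250) → pose (-4.9066, 2.9633, 2.3326)

(-4.9066, 2.9633, 2.3326)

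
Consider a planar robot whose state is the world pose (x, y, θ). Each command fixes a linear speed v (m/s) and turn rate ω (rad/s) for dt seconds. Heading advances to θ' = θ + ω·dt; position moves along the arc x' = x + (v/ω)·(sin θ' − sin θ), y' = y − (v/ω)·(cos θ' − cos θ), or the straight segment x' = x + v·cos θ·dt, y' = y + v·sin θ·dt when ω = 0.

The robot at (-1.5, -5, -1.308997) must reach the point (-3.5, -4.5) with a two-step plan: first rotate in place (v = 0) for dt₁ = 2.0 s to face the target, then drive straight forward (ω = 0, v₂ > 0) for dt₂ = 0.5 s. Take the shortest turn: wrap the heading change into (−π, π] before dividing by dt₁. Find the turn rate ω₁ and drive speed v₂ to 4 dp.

heading to target = atan2(-4.5−-5, -3.5−-1.5) = 2.8966
Δθ = wrap(2.8966 − -1.3090) = -2.0776; ω₁ = Δθ/dt₁ = -1.0388
distance = √((-3.5−-1.5)² + (-4.5−-5)²) = 2.0616; v₂ = distance/dt₂ = 4.1231

ω₁ = -1.0388, v₂ = 4.1231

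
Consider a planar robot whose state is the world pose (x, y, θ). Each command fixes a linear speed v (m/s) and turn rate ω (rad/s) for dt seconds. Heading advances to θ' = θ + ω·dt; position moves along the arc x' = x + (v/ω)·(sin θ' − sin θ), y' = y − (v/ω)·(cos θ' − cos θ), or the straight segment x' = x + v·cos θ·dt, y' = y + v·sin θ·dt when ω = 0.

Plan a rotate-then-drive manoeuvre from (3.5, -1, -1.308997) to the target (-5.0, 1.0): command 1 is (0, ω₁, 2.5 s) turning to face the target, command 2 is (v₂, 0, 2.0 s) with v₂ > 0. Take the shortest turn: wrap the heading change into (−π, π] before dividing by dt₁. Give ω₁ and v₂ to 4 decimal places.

ω₁ = -0.8255, v₂ = 4.3661

heading to target = atan2(1−-1, -5−3.5) = 2.9105
Δθ = wrap(2.9105 − -1.3090) = -2.0637; ω₁ = Δθ/dt₁ = -0.8255
distance = √((-5−3.5)² + (1−-1)²) = 8.7321; v₂ = distance/dt₂ = 4.3661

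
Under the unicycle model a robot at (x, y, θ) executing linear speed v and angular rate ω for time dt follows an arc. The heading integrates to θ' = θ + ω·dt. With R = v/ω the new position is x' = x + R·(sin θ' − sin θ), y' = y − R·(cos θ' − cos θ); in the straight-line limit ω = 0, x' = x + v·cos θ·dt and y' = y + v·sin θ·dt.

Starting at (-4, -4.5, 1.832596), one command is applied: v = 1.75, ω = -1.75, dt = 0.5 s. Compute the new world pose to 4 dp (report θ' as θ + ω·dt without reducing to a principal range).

θ' = 1.8326 + -1.75·0.5 = 0.9576
R = v/ω = 1.75/-1.75 = -1.0000
x' = -4 + -1.0000·(sin 0.9576 − sin 1.8326) = -3.8519
y' = -4.5 − -1.0000·(cos 0.9576 − cos 1.8326) = -3.6657

(-3.8519, -3.6657, 0.9576)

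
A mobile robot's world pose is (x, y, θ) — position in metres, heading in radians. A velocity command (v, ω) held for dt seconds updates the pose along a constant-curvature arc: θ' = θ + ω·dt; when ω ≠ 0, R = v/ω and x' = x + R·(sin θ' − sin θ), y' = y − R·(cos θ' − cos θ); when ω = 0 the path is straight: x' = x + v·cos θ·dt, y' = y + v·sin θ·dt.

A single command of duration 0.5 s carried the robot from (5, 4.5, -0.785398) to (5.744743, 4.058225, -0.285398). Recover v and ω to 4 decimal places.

Δθ = -0.285398 − -0.785398 = 0.500000
ω = Δθ/dt = 0.500000/0.5 = 1.0000
R = Δx/(sin θ' − sin θ) = 1.7500
v = R·ω = 1.7500·1.0000 = 1.7500

v = 1.7500, ω = 1.0000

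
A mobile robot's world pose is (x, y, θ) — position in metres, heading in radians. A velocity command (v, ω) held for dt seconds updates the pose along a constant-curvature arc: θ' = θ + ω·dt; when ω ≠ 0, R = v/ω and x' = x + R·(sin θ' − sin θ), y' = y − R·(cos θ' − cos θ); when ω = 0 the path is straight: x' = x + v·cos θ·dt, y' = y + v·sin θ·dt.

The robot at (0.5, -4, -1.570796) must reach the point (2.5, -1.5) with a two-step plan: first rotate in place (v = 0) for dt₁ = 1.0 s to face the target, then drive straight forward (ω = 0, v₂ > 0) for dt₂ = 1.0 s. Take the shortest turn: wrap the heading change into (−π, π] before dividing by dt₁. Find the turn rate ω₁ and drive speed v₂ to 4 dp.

heading to target = atan2(-1.5−-4, 2.5−0.5) = 0.8961
Δθ = wrap(0.8961 − -1.5708) = 2.4669; ω₁ = Δθ/dt₁ = 2.4669
distance = √((2.5−0.5)² + (-1.5−-4)²) = 3.2016; v₂ = distance/dt₂ = 3.2016

ω₁ = 2.4669, v₂ = 3.2016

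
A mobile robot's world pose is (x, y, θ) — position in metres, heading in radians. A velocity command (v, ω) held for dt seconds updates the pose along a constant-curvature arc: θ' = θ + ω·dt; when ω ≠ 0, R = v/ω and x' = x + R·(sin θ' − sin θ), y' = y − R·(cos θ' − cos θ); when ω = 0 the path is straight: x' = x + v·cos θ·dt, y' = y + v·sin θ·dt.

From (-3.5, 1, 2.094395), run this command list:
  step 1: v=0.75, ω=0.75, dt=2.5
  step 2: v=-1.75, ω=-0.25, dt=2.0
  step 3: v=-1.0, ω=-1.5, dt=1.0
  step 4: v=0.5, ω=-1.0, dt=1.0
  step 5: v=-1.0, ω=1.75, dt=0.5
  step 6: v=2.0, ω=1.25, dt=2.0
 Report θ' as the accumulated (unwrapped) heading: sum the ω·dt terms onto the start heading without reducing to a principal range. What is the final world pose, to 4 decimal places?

(-4.4359, 2.8384, 4.3444)

step 1: θ'=3.9694 (R=1.0000) → pose (-5.1025, 1.1765, 3.9694)
step 2: θ'=3.4694 (R=7.0000) → pose (-2.2011, 3.0683, 3.4694)
step 3: θ'=1.9694 (R=0.6667) → pose (-1.3720, 2.6959, 1.9694)
step 4: θ'=0.9694 (R=-0.5000) → pose (-1.3235, 3.1728, 0.9694)
step 5: θ'=1.8444 (R=-0.5714) → pose (-1.4025, 2.6951, 1.8444)
step 6: θ'=4.3444 (R=1.6000) → pose (-4.4359, 2.8384, 4.3444)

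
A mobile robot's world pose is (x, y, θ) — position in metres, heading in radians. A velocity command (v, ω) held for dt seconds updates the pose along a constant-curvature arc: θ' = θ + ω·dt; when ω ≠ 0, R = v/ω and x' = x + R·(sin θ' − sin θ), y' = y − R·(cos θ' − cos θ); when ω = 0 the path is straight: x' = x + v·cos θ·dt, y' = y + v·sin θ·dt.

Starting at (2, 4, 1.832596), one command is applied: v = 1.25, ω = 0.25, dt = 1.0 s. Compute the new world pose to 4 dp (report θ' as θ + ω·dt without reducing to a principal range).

(1.5297, 5.1546, 2.0826)

θ' = 1.8326 + 0.25·1.0 = 2.0826
R = v/ω = 1.25/0.25 = 5.0000
x' = 2 + 5.0000·(sin 2.0826 − sin 1.8326) = 1.5297
y' = 4 − 5.0000·(cos 2.0826 − cos 1.8326) = 5.1546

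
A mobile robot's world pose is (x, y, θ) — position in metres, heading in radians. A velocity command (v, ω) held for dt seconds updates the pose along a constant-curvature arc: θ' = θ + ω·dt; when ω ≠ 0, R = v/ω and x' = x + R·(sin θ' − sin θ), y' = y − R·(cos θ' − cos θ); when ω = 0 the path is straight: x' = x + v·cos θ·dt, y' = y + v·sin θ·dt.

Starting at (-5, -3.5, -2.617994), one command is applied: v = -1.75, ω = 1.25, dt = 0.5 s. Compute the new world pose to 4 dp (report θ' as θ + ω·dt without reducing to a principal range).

(-4.4229, -2.8612, -1.9930)

θ' = -2.6180 + 1.25·0.5 = -1.9930
R = v/ω = -1.75/1.25 = -1.4000
x' = -5 + -1.4000·(sin -1.9930 − sin -2.6180) = -4.4229
y' = -3.5 − -1.4000·(cos -1.9930 − cos -2.6180) = -2.8612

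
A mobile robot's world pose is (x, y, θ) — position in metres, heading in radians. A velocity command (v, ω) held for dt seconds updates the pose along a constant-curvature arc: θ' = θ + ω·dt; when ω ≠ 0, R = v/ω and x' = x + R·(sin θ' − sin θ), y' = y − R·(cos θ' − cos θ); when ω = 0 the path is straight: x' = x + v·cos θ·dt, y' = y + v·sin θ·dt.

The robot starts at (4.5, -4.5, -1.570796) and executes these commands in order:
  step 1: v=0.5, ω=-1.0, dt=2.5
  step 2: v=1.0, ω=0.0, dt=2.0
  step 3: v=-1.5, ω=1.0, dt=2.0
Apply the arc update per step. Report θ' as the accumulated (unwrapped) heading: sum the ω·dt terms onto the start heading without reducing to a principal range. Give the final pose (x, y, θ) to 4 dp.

step 1: θ'=-4.0708 (R=-0.5000) → pose (3.5994, -4.7992, -4.0708)
step 2: θ'=-4.0708 (straight) → pose (2.4025, -3.1969, -4.0708)
step 3: θ'=-2.0708 (R=-1.5000) → pose (4.9206, -3.0184, -2.0708)

(4.9206, -3.0184, -2.0708)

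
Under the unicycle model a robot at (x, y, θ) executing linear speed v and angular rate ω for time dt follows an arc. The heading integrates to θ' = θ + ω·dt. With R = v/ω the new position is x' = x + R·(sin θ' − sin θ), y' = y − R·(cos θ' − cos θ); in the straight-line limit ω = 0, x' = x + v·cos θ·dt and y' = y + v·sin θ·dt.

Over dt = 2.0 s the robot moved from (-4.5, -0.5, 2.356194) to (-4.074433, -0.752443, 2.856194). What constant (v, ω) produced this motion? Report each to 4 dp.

v = -0.2500, ω = 0.2500

Δθ = 2.856194 − 2.356194 = 0.500000
ω = Δθ/dt = 0.500000/2.0 = 0.2500
R = Δx/(sin θ' − sin θ) = -1.0000
v = R·ω = -1.0000·0.2500 = -0.2500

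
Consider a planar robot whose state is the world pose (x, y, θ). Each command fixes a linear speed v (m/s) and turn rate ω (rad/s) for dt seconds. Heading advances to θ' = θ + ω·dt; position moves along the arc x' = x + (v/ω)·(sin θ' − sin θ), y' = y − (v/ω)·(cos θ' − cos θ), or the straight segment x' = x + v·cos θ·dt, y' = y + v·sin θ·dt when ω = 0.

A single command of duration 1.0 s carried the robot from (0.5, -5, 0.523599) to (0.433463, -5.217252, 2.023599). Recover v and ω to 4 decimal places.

Δθ = 2.023599 − 0.523599 = 1.500000
ω = Δθ/dt = 1.500000/1.0 = 1.5000
R = −Δy/(cos θ' − cos θ) = -0.1667
v = R·ω = -0.1667·1.5000 = -0.2500

v = -0.2500, ω = 1.5000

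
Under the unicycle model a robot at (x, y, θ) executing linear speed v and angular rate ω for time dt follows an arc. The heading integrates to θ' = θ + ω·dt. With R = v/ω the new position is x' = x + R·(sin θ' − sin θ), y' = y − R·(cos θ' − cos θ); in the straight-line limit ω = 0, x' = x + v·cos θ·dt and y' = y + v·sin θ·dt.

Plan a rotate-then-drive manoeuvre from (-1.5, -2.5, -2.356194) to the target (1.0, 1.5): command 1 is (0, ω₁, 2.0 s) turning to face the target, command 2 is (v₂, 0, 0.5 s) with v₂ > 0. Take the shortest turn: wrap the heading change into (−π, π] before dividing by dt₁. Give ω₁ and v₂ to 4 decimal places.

ω₁ = -1.4574, v₂ = 9.4340

heading to target = atan2(1.5−-2.5, 1−-1.5) = 1.0122
Δθ = wrap(1.0122 − -2.3562) = -2.9148; ω₁ = Δθ/dt₁ = -1.4574
distance = √((1−-1.5)² + (1.5−-2.5)²) = 4.7170; v₂ = distance/dt₂ = 9.4340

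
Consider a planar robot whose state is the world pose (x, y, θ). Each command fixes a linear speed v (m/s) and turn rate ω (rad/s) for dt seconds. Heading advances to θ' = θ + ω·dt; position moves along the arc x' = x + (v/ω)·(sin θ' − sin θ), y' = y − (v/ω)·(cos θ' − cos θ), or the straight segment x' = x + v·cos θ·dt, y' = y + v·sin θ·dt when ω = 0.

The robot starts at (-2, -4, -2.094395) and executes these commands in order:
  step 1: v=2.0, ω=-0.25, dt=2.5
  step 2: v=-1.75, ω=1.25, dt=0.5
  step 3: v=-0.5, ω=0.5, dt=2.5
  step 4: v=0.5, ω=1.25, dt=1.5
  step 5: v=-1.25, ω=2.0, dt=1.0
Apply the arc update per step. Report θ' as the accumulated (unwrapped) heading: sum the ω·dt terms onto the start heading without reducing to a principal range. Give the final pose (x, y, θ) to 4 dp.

step 1: θ'=-2.7194 (R=-8.0000) → pose (-5.6501, -7.2975, -2.7194)
step 2: θ'=-2.0944 (R=-1.4000) → pose (-5.0113, -6.7205, -2.0944)
step 3: θ'=-0.8444 (R=-1.0000) → pose (-5.1298, -5.5563, -0.8444)
step 4: θ'=1.0306 (R=0.4000) → pose (-4.4877, -5.4963, 1.0306)
step 5: θ'=3.0306 (R=-0.6250) → pose (-4.0209, -6.4389, 3.0306)

(-4.0209, -6.4389, 3.0306)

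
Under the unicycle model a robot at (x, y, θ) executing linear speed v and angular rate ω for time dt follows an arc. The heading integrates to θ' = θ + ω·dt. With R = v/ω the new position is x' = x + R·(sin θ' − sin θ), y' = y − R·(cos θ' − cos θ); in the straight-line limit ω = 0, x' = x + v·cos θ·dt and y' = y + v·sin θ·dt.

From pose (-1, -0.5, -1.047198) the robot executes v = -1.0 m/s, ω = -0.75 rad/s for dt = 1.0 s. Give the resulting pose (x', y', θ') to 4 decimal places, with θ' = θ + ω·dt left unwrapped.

θ' = -1.0472 + -0.75·1.0 = -1.7972
R = v/ω = -1.0/-0.75 = 1.3333
x' = -1 + 1.3333·(sin -1.7972 − sin -1.0472) = -1.1446
y' = -0.5 − 1.3333·(cos -1.7972 − cos -1.0472) = 0.4660

(-1.1446, 0.4660, -1.7972)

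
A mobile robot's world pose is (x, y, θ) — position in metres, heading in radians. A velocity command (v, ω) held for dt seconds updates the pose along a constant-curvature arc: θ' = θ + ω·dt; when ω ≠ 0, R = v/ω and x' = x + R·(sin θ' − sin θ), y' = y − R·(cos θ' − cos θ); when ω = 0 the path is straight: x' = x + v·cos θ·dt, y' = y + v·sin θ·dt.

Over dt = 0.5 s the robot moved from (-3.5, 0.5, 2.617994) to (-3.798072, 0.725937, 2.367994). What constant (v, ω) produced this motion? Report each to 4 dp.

Δθ = 2.367994 − 2.617994 = -0.250000
ω = Δθ/dt = -0.250000/0.5 = -0.5000
R = Δx/(sin θ' − sin θ) = -1.5000
v = R·ω = -1.5000·-0.5000 = 0.7500

v = 0.7500, ω = -0.5000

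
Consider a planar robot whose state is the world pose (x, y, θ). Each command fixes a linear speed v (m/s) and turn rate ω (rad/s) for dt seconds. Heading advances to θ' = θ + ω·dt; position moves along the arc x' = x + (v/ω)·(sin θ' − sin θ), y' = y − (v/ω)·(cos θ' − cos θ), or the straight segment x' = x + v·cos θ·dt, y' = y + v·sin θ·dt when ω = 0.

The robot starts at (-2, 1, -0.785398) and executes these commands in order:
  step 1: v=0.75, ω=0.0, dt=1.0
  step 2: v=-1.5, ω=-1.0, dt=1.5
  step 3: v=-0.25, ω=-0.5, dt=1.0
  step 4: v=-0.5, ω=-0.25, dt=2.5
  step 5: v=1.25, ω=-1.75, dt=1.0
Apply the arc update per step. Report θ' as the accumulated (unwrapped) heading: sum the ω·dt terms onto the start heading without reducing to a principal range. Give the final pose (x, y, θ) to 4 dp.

(-0.5642, 3.7060, -5.1604)

step 1: θ'=-0.7854 (straight) → pose (-1.4697, 0.4697, -0.7854)
step 2: θ'=-2.2854 (R=1.5000) → pose (-1.5420, 2.5133, -2.2854)
step 3: θ'=-2.7854 (R=0.5000) → pose (-1.3387, 2.6543, -2.7854)
step 4: θ'=-3.4104 (R=2.0000) → pose (-0.1101, 2.7080, -3.4104)
step 5: θ'=-5.1604 (R=-0.7143) → pose (-0.5642, 3.7060, -5.1604)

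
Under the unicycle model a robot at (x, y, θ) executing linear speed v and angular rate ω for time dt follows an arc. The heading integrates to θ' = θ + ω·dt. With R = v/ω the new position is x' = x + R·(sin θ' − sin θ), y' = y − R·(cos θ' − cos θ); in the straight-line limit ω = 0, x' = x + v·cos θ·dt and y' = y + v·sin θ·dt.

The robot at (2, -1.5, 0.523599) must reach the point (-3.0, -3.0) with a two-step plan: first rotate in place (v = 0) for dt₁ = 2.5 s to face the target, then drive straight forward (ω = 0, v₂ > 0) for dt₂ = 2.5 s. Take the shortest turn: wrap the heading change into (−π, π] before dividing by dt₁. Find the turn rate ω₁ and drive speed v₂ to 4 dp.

heading to target = atan2(-3−-1.5, -3−2) = -2.8501
Δθ = wrap(-2.8501 − 0.5236) = 2.9095; ω₁ = Δθ/dt₁ = 1.1638
distance = √((-3−2)² + (-3−-1.5)²) = 5.2202; v₂ = distance/dt₂ = 2.0881

ω₁ = 1.1638, v₂ = 2.0881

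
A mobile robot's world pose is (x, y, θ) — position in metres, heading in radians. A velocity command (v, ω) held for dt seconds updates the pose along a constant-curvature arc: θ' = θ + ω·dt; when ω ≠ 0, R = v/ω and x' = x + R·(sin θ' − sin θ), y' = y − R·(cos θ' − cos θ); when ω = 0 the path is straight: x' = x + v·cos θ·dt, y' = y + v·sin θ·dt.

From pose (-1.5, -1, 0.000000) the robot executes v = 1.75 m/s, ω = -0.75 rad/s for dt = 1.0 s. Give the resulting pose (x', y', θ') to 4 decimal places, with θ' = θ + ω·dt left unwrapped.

θ' = 0.0000 + -0.75·1.0 = -0.7500
R = v/ω = 1.75/-0.75 = -2.3333
x' = -1.5 + -2.3333·(sin -0.7500 − sin 0.0000) = 0.0905
y' = -1 − -2.3333·(cos -0.7500 − cos 0.0000) = -1.6261

(0.0905, -1.6261, -0.7500)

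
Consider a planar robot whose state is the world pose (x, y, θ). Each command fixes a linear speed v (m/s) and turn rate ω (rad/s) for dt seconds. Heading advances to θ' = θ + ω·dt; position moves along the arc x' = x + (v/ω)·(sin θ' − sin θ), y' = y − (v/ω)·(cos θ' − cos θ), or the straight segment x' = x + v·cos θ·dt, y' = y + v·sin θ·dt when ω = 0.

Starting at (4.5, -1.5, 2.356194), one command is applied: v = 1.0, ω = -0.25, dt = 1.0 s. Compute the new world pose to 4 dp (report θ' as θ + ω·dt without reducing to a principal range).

(3.8882, -0.7123, 2.1062)

θ' = 2.3562 + -0.25·1.0 = 2.1062
R = v/ω = 1.0/-0.25 = -4.0000
x' = 4.5 + -4.0000·(sin 2.1062 − sin 2.3562) = 3.8882
y' = -1.5 − -4.0000·(cos 2.1062 − cos 2.3562) = -0.7123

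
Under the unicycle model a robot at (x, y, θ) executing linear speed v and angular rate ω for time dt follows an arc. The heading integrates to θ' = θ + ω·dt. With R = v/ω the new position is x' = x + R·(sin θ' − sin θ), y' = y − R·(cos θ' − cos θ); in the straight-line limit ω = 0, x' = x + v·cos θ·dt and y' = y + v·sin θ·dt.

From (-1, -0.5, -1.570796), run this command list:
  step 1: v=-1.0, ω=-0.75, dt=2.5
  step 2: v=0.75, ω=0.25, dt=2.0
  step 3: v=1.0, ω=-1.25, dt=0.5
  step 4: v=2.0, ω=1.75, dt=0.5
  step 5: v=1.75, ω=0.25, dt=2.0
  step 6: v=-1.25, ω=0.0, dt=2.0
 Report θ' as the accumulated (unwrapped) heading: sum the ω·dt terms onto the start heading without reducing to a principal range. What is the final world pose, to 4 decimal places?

(-3.4022, 0.7090, -2.1958)

step 1: θ'=-3.4458 (R=1.3333) → pose (0.7327, 0.7721, -3.4458)
step 2: θ'=-2.9458 (R=3.0000) → pose (-0.7495, 0.8525, -2.9458)
step 3: θ'=-3.5708 (R=-0.8000) → pose (-1.2381, 0.9098, -3.5708)
step 4: θ'=-2.6958 (R=1.1429) → pose (-2.2065, 0.9018, -2.6958)
step 5: θ'=-2.1958 (R=7.0000) → pose (-4.8650, -1.3184, -2.1958)
step 6: θ'=-2.1958 (straight) → pose (-3.4022, 0.7090, -2.1958)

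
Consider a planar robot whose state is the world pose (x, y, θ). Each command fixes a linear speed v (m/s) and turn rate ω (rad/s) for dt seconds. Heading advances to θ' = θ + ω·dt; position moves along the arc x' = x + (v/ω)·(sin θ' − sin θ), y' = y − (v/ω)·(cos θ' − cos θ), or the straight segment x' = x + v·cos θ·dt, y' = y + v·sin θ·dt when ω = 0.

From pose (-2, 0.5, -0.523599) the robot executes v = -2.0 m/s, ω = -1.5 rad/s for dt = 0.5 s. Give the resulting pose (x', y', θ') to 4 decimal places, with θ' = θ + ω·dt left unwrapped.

θ' = -0.5236 + -1.5·0.5 = -1.2736
R = v/ω = -2.0/-1.5 = 1.3333
x' = -2 + 1.3333·(sin -1.2736 − sin -0.5236) = -2.6082
y' = 0.5 − 1.3333·(cos -1.2736 − cos -0.5236) = 1.2642

(-2.6082, 1.2642, -1.2736)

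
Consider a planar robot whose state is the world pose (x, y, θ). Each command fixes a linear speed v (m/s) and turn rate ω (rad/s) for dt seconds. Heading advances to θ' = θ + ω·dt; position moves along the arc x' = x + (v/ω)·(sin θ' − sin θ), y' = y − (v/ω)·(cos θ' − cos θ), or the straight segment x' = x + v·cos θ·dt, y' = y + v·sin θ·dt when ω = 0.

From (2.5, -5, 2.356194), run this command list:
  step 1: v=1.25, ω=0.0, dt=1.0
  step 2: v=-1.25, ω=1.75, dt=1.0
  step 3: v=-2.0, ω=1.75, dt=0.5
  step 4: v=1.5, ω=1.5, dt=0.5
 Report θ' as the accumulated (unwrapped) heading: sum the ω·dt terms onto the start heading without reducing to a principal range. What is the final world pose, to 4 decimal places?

step 1: θ'=2.3562 (straight) → pose (1.6161, -4.1161, 2.3562)
step 2: θ'=4.1062 (R=-0.7143) → pose (2.7082, -4.0180, 4.1062)
step 3: θ'=4.9812 (R=-1.1429) → pose (2.8708, -3.0633, 4.9812)
step 4: θ'=5.7312 (R=1.0000) → pose (3.3105, -3.6492, 5.7312)

(3.3105, -3.6492, 5.7312)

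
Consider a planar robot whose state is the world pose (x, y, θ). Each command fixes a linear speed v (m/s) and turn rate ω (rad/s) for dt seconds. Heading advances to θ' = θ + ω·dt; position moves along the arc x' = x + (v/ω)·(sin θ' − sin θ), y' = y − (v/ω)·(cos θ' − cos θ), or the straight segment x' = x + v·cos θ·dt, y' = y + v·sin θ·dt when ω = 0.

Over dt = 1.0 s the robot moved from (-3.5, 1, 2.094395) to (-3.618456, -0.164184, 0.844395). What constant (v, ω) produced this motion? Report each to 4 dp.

Δθ = 0.844395 − 2.094395 = -1.250000
ω = Δθ/dt = -1.250000/1.0 = -1.2500
R = −Δy/(cos θ' − cos θ) = 1.0000
v = R·ω = 1.0000·-1.2500 = -1.2500

v = -1.2500, ω = -1.2500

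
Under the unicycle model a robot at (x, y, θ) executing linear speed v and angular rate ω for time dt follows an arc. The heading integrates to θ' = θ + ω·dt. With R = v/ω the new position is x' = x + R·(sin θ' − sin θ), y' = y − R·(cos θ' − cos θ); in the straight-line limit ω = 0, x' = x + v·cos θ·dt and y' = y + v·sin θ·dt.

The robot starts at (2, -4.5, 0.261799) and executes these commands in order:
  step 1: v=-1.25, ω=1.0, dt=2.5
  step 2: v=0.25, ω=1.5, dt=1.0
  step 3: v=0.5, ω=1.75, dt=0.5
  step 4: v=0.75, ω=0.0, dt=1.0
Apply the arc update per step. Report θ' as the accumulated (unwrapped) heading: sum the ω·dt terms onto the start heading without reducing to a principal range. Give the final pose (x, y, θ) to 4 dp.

(1.9540, -7.8761, 5.1368)

step 1: θ'=2.7618 (R=-1.2500) → pose (1.8601, -6.8683, 2.7618)
step 2: θ'=4.2618 (R=0.1667) → pose (1.6483, -6.9505, 4.2618)
step 3: θ'=5.1368 (R=0.2857) → pose (1.6451, -7.1926, 5.1368)
step 4: θ'=5.1368 (straight) → pose (1.9540, -7.8761, 5.1368)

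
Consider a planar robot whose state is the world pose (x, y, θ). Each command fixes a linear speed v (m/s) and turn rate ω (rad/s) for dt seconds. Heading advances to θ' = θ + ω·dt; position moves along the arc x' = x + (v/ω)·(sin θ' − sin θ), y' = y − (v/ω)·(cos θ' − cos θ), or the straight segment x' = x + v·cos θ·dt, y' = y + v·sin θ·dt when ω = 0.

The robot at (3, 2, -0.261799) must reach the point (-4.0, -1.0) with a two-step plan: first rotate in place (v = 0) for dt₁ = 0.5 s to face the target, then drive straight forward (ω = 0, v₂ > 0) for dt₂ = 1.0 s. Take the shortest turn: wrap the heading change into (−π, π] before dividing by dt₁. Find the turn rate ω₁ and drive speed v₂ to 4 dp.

heading to target = atan2(-1−2, -4−3) = -2.7367
Δθ = wrap(-2.7367 − -0.2618) = -2.4749; ω₁ = Δθ/dt₁ = -4.9498
distance = √((-4−3)² + (-1−2)²) = 7.6158; v₂ = distance/dt₂ = 7.6158

ω₁ = -4.9498, v₂ = 7.6158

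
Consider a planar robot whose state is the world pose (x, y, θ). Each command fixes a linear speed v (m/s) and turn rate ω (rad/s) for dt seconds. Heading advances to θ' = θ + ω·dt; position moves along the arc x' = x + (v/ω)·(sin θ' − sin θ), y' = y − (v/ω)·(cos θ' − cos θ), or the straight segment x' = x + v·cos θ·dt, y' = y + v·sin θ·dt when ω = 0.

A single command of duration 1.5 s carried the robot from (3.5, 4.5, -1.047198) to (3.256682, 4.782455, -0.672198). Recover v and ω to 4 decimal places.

Δθ = -0.672198 − -1.047198 = 0.375000
ω = Δθ/dt = 0.375000/1.5 = 0.2500
R = −Δy/(cos θ' − cos θ) = -1.0000
v = R·ω = -1.0000·0.2500 = -0.2500

v = -0.2500, ω = 0.2500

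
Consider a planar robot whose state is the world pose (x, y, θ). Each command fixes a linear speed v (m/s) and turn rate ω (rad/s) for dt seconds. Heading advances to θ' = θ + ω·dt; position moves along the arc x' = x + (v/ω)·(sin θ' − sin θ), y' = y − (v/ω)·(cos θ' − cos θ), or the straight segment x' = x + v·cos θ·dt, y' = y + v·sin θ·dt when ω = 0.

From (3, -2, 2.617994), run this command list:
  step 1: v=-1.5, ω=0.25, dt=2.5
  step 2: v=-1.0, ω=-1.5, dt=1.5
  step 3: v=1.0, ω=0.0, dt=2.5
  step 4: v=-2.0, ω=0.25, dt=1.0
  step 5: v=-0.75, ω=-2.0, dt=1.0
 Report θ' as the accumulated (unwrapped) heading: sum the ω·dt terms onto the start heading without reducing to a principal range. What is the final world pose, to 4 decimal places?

(7.1135, -3.6518, -0.7570)

step 1: θ'=3.2430 (R=-6.0000) → pose (6.6074, -2.7730, 3.2430)
step 2: θ'=0.9930 (R=0.6667) → pose (7.2333, -3.8004, 0.9930)
step 3: θ'=0.9930 (straight) → pose (8.5988, -1.7062, 0.9930)
step 4: θ'=1.2430 (R=-8.0000) → pose (7.7261, -3.5000, 1.2430)
step 5: θ'=-0.7570 (R=0.3750) → pose (7.1135, -3.6518, -0.7570)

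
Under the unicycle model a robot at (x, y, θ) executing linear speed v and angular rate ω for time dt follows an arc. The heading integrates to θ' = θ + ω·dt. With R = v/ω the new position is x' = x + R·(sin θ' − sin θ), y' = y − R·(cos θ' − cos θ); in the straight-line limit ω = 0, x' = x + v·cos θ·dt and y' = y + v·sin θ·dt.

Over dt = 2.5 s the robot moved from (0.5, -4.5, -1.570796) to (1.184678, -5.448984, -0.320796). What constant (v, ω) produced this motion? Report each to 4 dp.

Δθ = -0.320796 − -1.570796 = 1.250000
ω = Δθ/dt = 1.250000/2.5 = 0.5000
R = −Δy/(cos θ' − cos θ) = 1.0000
v = R·ω = 1.0000·0.5000 = 0.5000

v = 0.5000, ω = 0.5000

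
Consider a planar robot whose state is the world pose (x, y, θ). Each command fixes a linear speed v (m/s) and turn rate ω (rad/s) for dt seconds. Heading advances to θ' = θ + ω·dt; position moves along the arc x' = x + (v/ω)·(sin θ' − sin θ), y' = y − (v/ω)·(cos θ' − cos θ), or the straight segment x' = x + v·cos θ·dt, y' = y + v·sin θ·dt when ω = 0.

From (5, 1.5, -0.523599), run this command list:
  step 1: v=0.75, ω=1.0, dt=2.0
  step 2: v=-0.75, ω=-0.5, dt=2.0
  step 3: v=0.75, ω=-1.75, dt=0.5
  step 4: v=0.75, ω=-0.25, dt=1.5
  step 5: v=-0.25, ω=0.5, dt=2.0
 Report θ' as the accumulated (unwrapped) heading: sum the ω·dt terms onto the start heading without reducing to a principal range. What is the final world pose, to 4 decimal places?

step 1: θ'=1.4764 (R=0.7500) → pose (6.1217, 2.0788, 1.4764)
step 2: θ'=0.4764 (R=1.5000) → pose (5.3162, 0.8872, 0.4764)
step 3: θ'=-0.3986 (R=-0.4286) → pose (5.6791, 0.9014, -0.3986)
step 4: θ'=-0.7736 (R=-3.0000) → pose (6.6109, 0.2827, -0.7736)
step 5: θ'=0.2264 (R=-0.5000) → pose (6.1493, 0.4123, 0.2264)

(6.1493, 0.4123, 0.2264)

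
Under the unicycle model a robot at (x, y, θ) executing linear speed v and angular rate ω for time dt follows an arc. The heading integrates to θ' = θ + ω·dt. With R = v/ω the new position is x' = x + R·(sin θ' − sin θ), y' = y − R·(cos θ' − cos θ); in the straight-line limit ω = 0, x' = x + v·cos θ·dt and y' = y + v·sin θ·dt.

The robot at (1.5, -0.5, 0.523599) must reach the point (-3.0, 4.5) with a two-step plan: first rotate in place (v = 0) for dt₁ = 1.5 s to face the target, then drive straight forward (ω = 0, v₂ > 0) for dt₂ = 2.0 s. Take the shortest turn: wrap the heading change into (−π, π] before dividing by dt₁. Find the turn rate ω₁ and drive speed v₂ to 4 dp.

heading to target = atan2(4.5−-0.5, -3−1.5) = 2.3036
Δθ = wrap(2.3036 − 0.5236) = 1.7800; ω₁ = Δθ/dt₁ = 1.1867
distance = √((-3−1.5)² + (4.5−-0.5)²) = 6.7268; v₂ = distance/dt₂ = 3.3634

ω₁ = 1.1867, v₂ = 3.3634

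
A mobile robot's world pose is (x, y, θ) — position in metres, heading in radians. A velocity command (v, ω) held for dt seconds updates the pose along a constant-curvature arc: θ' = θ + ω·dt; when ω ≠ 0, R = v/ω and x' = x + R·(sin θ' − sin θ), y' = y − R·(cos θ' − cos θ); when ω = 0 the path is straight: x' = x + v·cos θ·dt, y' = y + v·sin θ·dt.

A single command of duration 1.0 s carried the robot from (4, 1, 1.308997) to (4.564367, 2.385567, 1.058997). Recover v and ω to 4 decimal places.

Δθ = 1.058997 − 1.308997 = -0.250000
ω = Δθ/dt = -0.250000/1.0 = -0.2500
R = −Δy/(cos θ' − cos θ) = -6.0000
v = R·ω = -6.0000·-0.2500 = 1.5000

v = 1.5000, ω = -0.2500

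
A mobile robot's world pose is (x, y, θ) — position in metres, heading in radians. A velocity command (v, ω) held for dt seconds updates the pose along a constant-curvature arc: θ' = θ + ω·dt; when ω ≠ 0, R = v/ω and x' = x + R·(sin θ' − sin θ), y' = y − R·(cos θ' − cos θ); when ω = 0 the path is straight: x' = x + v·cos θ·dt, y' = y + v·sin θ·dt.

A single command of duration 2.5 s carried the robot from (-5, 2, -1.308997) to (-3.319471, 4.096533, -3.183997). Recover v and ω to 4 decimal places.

v = -1.2500, ω = -0.7500

Δθ = -3.183997 − -1.308997 = -1.875000
ω = Δθ/dt = -1.875000/2.5 = -0.7500
R = −Δy/(cos θ' − cos θ) = 1.6667
v = R·ω = 1.6667·-0.7500 = -1.2500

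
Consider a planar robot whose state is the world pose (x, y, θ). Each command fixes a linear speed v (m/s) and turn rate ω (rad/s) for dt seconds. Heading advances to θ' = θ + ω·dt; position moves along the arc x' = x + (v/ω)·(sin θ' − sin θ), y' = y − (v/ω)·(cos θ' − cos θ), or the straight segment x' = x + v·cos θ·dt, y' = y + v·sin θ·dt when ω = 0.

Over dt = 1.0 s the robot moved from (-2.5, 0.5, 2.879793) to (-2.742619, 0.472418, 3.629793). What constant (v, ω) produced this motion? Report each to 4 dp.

Δθ = 3.629793 − 2.879793 = 0.750000
ω = Δθ/dt = 0.750000/1.0 = 0.7500
R = Δx/(sin θ' − sin θ) = 0.3333
v = R·ω = 0.3333·0.7500 = 0.2500

v = 0.2500, ω = 0.7500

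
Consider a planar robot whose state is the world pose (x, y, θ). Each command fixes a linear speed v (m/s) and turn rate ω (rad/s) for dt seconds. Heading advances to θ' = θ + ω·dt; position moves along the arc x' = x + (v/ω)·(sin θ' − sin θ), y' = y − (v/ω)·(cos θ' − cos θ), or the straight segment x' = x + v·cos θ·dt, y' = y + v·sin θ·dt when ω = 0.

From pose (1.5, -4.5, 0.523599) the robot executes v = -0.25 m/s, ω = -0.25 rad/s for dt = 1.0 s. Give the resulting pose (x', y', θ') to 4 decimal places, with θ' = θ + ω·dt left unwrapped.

θ' = 0.5236 + -0.25·1.0 = 0.2736
R = v/ω = -0.25/-0.25 = 1.0000
x' = 1.5 + 1.0000·(sin 0.2736 − sin 0.5236) = 1.2702
y' = -4.5 − 1.0000·(cos 0.2736 − cos 0.5236) = -4.5968

(1.2702, -4.5968, 0.2736)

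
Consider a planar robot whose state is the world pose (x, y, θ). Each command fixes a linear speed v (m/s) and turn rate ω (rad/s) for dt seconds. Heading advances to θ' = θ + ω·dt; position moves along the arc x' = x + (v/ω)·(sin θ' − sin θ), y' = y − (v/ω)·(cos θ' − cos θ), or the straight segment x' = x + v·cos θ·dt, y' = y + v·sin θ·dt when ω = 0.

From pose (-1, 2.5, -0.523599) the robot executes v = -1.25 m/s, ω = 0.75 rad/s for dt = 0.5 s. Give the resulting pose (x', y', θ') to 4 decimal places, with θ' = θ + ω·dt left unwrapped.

(-1.5866, 2.7049, -0.1486)

θ' = -0.5236 + 0.75·0.5 = -0.1486
R = v/ω = -1.25/0.75 = -1.6667
x' = -1 + -1.6667·(sin -0.1486 − sin -0.5236) = -1.5866
y' = 2.5 − -1.6667·(cos -0.1486 − cos -0.5236) = 2.7049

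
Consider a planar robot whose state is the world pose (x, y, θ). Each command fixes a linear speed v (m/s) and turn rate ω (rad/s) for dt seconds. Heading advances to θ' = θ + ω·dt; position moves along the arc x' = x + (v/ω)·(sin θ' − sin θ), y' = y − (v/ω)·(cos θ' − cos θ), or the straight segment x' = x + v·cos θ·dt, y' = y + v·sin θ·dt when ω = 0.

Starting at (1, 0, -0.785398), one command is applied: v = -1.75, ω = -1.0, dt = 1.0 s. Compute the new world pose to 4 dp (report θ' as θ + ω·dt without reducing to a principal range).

θ' = -0.7854 + -1.0·1.0 = -1.7854
R = v/ω = -1.75/-1.0 = 1.7500
x' = 1 + 1.7500·(sin -1.7854 − sin -0.7854) = 0.5276
y' = 0 − 1.7500·(cos -1.7854 − cos -0.7854) = 1.6101

(0.5276, 1.6101, -1.7854)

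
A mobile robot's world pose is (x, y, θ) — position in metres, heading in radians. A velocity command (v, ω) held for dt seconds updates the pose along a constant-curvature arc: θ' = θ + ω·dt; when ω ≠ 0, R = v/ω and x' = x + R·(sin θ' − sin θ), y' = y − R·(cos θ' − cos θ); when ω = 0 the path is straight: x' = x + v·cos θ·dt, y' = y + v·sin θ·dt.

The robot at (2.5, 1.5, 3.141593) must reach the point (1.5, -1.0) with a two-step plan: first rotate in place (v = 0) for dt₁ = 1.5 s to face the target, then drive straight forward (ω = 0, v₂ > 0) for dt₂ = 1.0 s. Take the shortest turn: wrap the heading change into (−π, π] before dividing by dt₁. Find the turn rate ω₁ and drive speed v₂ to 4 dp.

ω₁ = 0.7935, v₂ = 2.6926

heading to target = atan2(-1−1.5, 1.5−2.5) = -1.9513
Δθ = wrap(-1.9513 − 3.1416) = 1.1903; ω₁ = Δθ/dt₁ = 0.7935
distance = √((1.5−2.5)² + (-1−1.5)²) = 2.6926; v₂ = distance/dt₂ = 2.6926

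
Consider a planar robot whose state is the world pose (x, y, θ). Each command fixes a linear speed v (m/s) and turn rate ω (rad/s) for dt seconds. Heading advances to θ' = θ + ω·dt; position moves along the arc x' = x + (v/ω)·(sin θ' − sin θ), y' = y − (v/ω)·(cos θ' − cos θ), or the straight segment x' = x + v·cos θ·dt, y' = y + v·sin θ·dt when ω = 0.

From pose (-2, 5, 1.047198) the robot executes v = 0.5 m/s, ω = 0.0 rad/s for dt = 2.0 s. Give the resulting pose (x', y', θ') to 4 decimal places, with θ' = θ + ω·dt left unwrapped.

(-1.5000, 5.8660, 1.0472)

θ' = 1.0472 + 0.0·2.0 = 1.0472
ω = 0 → straight: x' = -2 + 0.5·cos(1.0472)·2.0 = -1.5000
y' = 5 + 0.5·sin(1.0472)·2.0 = 5.8660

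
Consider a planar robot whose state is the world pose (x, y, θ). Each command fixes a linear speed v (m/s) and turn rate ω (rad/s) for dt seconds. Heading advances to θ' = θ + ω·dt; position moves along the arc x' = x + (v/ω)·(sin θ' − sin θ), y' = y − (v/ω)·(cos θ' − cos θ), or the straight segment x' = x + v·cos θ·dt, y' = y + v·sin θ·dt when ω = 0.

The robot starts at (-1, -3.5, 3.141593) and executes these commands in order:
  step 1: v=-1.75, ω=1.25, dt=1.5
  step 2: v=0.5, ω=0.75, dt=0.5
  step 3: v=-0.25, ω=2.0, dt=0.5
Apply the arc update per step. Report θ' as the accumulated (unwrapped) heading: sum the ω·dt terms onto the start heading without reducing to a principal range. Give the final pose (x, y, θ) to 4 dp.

step 1: θ'=5.0166 (R=-1.4000) → pose (0.3357, -1.6807, 5.0166)
step 2: θ'=5.3916 (R=0.6667) → pose (0.4531, -1.8997, 5.3916)
step 3: θ'=6.3916 (R=-0.1250) → pose (0.3423, -1.8540, 6.3916)

(0.3423, -1.8540, 6.3916)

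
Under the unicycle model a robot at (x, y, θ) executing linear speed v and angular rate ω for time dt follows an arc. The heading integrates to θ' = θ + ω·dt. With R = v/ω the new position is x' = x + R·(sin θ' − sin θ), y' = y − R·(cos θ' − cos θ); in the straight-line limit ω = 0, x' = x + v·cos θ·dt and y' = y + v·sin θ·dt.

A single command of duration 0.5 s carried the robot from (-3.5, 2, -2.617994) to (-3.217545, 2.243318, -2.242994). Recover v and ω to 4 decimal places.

v = -0.7500, ω = 0.7500

Δθ = -2.242994 − -2.617994 = 0.375000
ω = Δθ/dt = 0.375000/0.5 = 0.7500
R = Δx/(sin θ' − sin θ) = -1.0000
v = R·ω = -1.0000·0.7500 = -0.7500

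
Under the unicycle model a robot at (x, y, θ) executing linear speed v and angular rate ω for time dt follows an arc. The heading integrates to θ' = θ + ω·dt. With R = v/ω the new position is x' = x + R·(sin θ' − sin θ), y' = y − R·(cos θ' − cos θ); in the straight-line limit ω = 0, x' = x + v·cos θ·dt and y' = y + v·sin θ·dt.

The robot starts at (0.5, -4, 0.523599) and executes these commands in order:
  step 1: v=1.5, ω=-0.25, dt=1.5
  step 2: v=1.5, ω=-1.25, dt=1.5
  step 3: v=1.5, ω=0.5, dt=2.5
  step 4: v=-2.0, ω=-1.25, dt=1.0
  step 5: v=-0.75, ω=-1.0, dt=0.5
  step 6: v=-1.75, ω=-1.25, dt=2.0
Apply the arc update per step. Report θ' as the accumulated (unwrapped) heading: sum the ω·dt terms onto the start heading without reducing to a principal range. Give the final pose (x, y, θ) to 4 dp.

(7.3720, -6.6282, -4.7264)

step 1: θ'=0.1486 (R=-6.0000) → pose (2.6117, -3.2623, 0.1486)
step 2: θ'=-1.7264 (R=-1.2000) → pose (3.9748, -4.6350, -1.7264)
step 3: θ'=-0.4764 (R=3.0000) → pose (5.5629, -7.7659, -0.4764)
step 4: θ'=-1.7264 (R=1.6000) → pose (4.7159, -6.0961, -1.7264)
step 5: θ'=-2.2264 (R=0.7500) → pose (4.8623, -5.7551, -2.2264)
step 6: θ'=-4.7264 (R=1.4000) → pose (7.3720, -6.6282, -4.7264)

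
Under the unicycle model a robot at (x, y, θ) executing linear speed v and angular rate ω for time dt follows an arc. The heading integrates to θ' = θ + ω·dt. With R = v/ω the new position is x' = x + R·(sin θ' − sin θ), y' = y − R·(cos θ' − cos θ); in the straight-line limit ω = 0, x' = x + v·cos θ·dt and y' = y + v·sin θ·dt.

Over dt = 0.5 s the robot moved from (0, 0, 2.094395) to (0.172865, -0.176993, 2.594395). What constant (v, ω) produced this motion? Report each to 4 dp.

Δθ = 2.594395 − 2.094395 = 0.500000
ω = Δθ/dt = 0.500000/0.5 = 1.0000
R = −Δy/(cos θ' − cos θ) = -0.5000
v = R·ω = -0.5000·1.0000 = -0.5000

v = -0.5000, ω = 1.0000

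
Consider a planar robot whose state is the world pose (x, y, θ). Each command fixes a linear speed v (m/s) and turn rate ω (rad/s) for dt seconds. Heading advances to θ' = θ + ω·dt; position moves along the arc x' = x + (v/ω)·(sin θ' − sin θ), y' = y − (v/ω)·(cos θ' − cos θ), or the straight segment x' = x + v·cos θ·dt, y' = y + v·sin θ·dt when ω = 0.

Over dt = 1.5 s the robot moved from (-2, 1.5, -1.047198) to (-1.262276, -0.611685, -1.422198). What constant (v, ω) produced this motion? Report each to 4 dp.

Δθ = -1.422198 − -1.047198 = -0.375000
ω = Δθ/dt = -0.375000/1.5 = -0.2500
R = −Δy/(cos θ' − cos θ) = -6.0000
v = R·ω = -6.0000·-0.2500 = 1.5000

v = 1.5000, ω = -0.2500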